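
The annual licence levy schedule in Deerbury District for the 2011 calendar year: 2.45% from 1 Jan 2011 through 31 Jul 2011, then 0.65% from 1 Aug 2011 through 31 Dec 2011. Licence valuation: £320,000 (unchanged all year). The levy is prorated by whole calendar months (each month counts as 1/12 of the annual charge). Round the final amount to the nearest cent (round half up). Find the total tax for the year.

£5,440.00

1 Jan – 31 Jul 2011: 7 months at 2.45% → £320,000 × 2.45% × 7/12 = £4,573.3333
1 Aug – 31 Dec 2011: 5 months at 0.65% → £320,000 × 0.65% × 5/12 = £866.6667
Total = £5,440.0000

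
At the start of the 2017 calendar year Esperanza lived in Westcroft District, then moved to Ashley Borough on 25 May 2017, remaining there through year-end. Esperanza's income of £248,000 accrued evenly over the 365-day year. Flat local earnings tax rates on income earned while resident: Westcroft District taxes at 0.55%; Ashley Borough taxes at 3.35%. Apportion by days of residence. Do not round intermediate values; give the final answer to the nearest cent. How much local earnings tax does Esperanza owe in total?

Westcroft District, 1 Jan – 24 May 2017: 144 days → £248,000 × 0.55% × 144/365 = £538.1260
Ashley Borough, 25 May – 31 Dec 2017: 221 days → £248,000 × 3.35% × 221/365 = £5,030.3233
Total = £5,568.4493

£5,568.45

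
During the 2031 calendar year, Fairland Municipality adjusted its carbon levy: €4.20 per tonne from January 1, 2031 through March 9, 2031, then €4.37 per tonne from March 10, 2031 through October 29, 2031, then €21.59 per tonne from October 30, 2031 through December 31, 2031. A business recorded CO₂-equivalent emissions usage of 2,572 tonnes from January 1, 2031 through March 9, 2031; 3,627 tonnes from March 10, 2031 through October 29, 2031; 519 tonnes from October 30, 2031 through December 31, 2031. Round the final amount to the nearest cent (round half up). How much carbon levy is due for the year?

January 1 – March 9, 2031: 2,572 tonnes at €4.20/tonne → €10,802.40
March 10 – October 29, 2031: 3,627 tonnes at €4.37/tonne → €15,849.99
October 30 – December 31, 2031: 519 tonnes at €21.59/tonne → €11,205.21

€37,857.60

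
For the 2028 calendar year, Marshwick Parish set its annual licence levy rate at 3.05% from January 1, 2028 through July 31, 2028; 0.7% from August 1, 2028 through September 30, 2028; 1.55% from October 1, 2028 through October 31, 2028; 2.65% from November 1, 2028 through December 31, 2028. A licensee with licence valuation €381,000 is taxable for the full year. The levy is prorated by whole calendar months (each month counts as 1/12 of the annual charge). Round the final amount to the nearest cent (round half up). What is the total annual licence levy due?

January 1 – July 31, 2028: 7 months at 3.05% → €381,000 × 3.05% × 7/12 = €6,778.6250
August 1 – September 30, 2028: 2 months at 0.7% → €381,000 × 0.7% × 2/12 = €444.5000
October 1 – October 31, 2028: 1 month at 1.55% → €381,000 × 1.55% × 1/12 = €492.1250
November 1 – December 31, 2028: 2 months at 2.65% → €381,000 × 2.65% × 2/12 = €1,682.7500
Total = €9,398.0000

€9,398.00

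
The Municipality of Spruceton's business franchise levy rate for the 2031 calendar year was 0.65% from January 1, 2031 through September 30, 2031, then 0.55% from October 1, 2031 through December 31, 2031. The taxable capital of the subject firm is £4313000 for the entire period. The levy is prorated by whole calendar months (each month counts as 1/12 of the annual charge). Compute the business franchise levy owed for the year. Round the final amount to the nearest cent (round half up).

£26956.25

January 1 – September 30, 2031: 9 months at 0.65% → £4313000 × 0.65% × 9/12 = £21025.8750
October 1 – December 31, 2031: 3 months at 0.55% → £4313000 × 0.55% × 3/12 = £5930.3750
Total = £26956.2500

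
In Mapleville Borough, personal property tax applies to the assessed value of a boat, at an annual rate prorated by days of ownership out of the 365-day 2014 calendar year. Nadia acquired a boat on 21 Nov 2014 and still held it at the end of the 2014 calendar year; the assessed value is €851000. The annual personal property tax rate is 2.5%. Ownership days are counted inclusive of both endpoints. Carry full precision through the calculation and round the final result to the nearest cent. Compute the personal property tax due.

€2389.79

Days held (21 Nov – 31 Dec 2014): 41 out of 365
Tax = €851000 × 2.5% × 41/365 = €2389.7945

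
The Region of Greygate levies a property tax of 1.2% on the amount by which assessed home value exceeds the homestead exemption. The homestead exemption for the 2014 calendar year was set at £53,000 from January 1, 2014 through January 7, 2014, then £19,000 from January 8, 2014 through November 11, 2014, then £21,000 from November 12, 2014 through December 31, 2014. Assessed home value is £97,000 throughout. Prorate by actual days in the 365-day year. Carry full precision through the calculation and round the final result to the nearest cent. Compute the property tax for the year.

January 1 – January 7, 2014: 7 days, exemption £53,000 → (£97,000 − £53,000) × 1.2% × 7/365 = £10.1260
January 8 – November 11, 2014: 308 days, exemption £19,000 → (£97,000 − £19,000) × 1.2% × 308/365 = £789.8301
November 12 – December 31, 2014: 50 days, exemption £21,000 → (£97,000 − £21,000) × 1.2% × 50/365 = £124.9315
Total = £924.8877

£924.89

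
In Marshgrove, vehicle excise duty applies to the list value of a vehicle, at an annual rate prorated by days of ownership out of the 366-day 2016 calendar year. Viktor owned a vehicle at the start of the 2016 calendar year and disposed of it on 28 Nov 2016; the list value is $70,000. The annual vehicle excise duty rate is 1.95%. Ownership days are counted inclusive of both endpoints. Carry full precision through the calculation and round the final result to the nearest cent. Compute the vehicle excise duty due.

Days held (1 Jan – 28 Nov 2016): 333 out of 366
Tax = $70,000 × 1.95% × 333/366 = $1,241.9262

$1,241.93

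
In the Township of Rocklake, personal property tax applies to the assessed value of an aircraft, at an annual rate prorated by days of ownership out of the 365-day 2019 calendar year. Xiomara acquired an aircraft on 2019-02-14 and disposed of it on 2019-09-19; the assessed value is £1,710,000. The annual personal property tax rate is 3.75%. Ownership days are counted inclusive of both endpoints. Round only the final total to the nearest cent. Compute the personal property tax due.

Days held (2019-02-14 to 2019-09-19): 218 out of 365
Tax = £1,710,000 × 3.75% × 218/365 = £38,299.3151

£38,299.32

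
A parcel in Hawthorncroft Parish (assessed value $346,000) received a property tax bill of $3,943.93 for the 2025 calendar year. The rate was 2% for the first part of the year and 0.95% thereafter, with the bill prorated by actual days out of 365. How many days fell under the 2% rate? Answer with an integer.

Let d = days at the first rate; then 365 − d days at the second rate.
$346,000 × [2%·d + 0.95%·(365−d)] / 365 = $3,943.93
Solving gives d = 66, so the new rate took effect on 8 Mar 2025.

66 days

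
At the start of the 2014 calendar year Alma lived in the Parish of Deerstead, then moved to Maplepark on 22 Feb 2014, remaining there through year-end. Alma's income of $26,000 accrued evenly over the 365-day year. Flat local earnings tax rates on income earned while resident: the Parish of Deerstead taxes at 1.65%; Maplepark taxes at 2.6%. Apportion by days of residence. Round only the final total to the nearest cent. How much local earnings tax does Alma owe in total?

The Parish of Deerstead, 1 Jan – 21 Feb 2014: 52 days → $26,000 × 1.65% × 52/365 = $61.1178
Maplepark, 22 Feb – 31 Dec 2014: 313 days → $26,000 × 2.6% × 313/365 = $579.6932
Total = $640.8110

$640.81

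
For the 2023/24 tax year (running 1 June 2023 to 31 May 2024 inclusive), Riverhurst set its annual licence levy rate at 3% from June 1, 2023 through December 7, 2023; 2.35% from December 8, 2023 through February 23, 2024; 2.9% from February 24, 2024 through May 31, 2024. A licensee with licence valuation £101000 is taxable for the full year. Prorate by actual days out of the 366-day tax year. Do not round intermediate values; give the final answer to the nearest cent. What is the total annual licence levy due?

June 1 – December 7, 2023: 190 days at 3% → £101000 × 3% × 190/366 = £1572.9508
December 8, 2023 – February 23, 2024: 78 days at 2.35% → £101000 × 2.35% × 78/366 = £505.8279
February 24 – May 31, 2024: 98 days at 2.9% → £101000 × 2.9% × 98/366 = £784.2678
Total = £2863.0464

£2863.05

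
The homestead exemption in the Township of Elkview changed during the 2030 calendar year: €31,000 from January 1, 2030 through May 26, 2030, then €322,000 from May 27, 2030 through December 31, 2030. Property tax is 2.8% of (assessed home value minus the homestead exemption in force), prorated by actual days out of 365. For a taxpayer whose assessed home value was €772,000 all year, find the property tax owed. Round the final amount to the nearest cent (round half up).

January 1 – May 26, 2030: 146 days, exemption €31,000 → (€772,000 − €31,000) × 2.8% × 146/365 = €8,299.2000
May 27 – December 31, 2030: 219 days, exemption €322,000 → (€772,000 − €322,000) × 2.8% × 219/365 = €7,560.0000
Total = €15,859.2000

€15,859.20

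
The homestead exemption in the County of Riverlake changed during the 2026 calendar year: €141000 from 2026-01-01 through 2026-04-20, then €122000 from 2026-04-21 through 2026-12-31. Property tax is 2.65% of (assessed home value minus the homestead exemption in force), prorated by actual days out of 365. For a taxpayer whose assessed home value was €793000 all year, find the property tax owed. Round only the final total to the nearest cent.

2026-01-01 to 2026-04-20: 110 days, exemption €141000 → (€793000 − €141000) × 2.65% × 110/365 = €5207.0685
2026-04-21 to 2026-12-31: 255 days, exemption €122000 → (€793000 − €122000) × 2.65% × 255/365 = €12422.6918
Total = €17629.7603

€17629.76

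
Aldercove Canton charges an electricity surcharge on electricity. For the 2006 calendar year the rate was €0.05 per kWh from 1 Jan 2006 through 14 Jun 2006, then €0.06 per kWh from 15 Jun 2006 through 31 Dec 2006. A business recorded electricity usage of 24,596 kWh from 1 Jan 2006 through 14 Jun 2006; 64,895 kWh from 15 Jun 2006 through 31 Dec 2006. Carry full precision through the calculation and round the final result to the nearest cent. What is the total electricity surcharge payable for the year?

€5,123.50

1 Jan – 14 Jun 2006: 24,596 kWh at €0.05/kWh → €1,229.80
15 Jun – 31 Dec 2006: 64,895 kWh at €0.06/kWh → €3,893.70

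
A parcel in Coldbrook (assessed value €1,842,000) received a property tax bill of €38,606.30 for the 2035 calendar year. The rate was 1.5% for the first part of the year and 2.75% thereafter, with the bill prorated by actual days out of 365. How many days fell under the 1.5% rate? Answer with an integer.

191 days

Let d = days at the first rate; then 365 − d days at the second rate.
€1,842,000 × [1.5%·d + 2.75%·(365−d)] / 365 = €38,606.30
Solving gives d = 191, so the new rate took effect on July 11, 2035.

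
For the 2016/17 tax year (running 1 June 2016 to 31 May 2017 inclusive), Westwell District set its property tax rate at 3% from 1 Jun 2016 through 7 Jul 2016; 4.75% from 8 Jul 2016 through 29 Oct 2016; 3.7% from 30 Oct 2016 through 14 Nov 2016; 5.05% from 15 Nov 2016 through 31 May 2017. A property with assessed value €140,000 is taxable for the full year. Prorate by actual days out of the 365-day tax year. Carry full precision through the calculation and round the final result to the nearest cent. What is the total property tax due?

1 Jun – 7 Jul 2016: 37 days at 3% → €140,000 × 3% × 37/365 = €425.7534
8 Jul – 29 Oct 2016: 114 days at 4.75% → €140,000 × 4.75% × 114/365 = €2,076.9863
30 Oct – 14 Nov 2016: 16 days at 3.7% → €140,000 × 3.7% × 16/365 = €227.0685
15 Nov 2016 – 31 May 2017: 198 days at 5.05% → €140,000 × 5.05% × 198/365 = €3,835.2329
Total = €6,565.0411

€6,565.04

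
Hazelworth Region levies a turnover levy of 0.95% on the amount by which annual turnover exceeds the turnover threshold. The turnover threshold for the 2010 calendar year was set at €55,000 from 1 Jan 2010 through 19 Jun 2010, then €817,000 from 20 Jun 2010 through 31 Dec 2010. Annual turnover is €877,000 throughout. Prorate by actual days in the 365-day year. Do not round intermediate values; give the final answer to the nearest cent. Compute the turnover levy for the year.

€3,941.59

1 Jan – 19 Jun 2010: 170 days, exemption €55,000 → (€877,000 − €55,000) × 0.95% × 170/365 = €3,637.0685
20 Jun – 31 Dec 2010: 195 days, exemption €817,000 → (€877,000 − €817,000) × 0.95% × 195/365 = €304.5205
Total = €3,941.5890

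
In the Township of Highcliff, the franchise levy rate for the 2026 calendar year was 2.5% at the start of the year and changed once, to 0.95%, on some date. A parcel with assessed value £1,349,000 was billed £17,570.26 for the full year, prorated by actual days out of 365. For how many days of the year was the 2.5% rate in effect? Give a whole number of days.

Let d = days at the first rate; then 365 − d days at the second rate.
£1,349,000 × [2.5%·d + 0.95%·(365−d)] / 365 = £17,570.26
Solving gives d = 83, so the new rate took effect on 25 March 2026.

83 days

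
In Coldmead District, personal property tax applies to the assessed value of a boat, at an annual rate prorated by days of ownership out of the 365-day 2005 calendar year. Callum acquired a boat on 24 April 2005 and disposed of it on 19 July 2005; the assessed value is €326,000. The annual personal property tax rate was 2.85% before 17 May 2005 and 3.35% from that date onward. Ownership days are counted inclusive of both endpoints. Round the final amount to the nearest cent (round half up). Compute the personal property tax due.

24 April – 16 May 2005: 23 days at 2.85% → €326,000 × 2.85% × 23/365 = €585.4603
17 May – 19 July 2005: 64 days at 3.35% → €326,000 × 3.35% × 64/365 = €1,914.9151
Total = €2,500.3753

€2,500.38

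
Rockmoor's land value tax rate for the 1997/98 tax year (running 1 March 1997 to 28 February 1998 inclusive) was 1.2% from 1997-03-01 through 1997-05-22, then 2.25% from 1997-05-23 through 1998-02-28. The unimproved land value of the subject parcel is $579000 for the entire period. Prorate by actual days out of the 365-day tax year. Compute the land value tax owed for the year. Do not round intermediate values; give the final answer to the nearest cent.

$11645.04

1997-03-01 to 1997-05-22: 83 days at 1.2% → $579000 × 1.2% × 83/365 = $1579.9562
1997-05-23 to 1998-02-28: 282 days at 2.25% → $579000 × 2.25% × 282/365 = $10065.0822
Total = $11645.0384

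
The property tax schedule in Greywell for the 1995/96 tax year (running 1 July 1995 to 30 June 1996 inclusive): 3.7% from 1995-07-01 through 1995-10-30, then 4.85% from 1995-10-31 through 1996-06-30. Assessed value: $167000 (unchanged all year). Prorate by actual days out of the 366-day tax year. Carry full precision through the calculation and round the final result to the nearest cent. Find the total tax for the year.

$7459.33

1995-07-01 to 1995-10-30: 122 days at 3.7% → $167000 × 3.7% × 122/366 = $2059.6667
1995-10-31 to 1996-06-30: 244 days at 4.85% → $167000 × 4.85% × 244/366 = $5399.6667
Total = $7459.3333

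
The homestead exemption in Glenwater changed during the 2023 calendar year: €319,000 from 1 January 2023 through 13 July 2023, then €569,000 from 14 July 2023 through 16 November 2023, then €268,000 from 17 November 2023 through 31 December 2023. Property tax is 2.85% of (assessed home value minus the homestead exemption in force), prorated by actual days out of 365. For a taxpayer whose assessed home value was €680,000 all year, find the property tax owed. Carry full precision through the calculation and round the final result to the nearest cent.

€8,008.11

1 January – 13 July 2023: 194 days, exemption €319,000 → (€680,000 − €319,000) × 2.85% × 194/365 = €5,468.4082
14 July – 16 November 2023: 126 days, exemption €569,000 → (€680,000 − €569,000) × 2.85% × 126/365 = €1,092.0575
17 November – 31 December 2023: 45 days, exemption €268,000 → (€680,000 − €268,000) × 2.85% × 45/365 = €1,447.6438
Total = €8,008.1096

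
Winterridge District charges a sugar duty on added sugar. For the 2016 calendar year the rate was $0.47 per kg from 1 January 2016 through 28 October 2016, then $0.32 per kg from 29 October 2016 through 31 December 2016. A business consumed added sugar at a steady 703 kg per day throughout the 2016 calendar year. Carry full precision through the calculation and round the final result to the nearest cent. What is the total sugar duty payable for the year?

1 January – 28 October 2016: 302 days × 703 kg/day = 212,306 kg at $0.47/kg → $99,783.82
29 October – 31 December 2016: 64 days × 703 kg/day = 44,992 kg at $0.32/kg → $14,397.44

$114,181.26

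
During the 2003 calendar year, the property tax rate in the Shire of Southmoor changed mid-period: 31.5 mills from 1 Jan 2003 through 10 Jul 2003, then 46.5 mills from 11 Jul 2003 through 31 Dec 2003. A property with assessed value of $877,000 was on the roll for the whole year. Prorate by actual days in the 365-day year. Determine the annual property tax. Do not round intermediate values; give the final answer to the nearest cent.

$33,896.65

1 Jan – 10 Jul 2003: 191 days at 31.5 mills → $877,000 × 3.15% × 191/365 = $14,456.0836
11 Jul – 31 Dec 2003: 174 days at 46.5 mills → $877,000 × 4.65% × 174/365 = $19,440.5671
Total = $33,896.6507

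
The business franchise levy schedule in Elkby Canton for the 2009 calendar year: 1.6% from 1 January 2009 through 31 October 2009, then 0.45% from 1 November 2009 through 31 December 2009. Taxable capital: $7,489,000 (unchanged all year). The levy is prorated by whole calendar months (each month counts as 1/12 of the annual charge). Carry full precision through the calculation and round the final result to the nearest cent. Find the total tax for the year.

1 January – 31 October 2009: 10 months at 1.6% → $7,489,000 × 1.6% × 10/12 = $99,853.3333
1 November – 31 December 2009: 2 months at 0.45% → $7,489,000 × 0.45% × 2/12 = $5,616.7500
Total = $105,470.0833

$105,470.08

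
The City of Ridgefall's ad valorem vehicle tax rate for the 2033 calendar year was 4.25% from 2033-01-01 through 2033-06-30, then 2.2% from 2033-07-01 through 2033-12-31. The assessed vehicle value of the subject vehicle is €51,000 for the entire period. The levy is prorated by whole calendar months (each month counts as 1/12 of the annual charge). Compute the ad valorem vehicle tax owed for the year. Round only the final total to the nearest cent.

€1,644.75

2033-01-01 to 2033-06-30: 6 months at 4.25% → €51,000 × 4.25% × 6/12 = €1,083.7500
2033-07-01 to 2033-12-31: 6 months at 2.2% → €51,000 × 2.2% × 6/12 = €561.0000
Total = €1,644.7500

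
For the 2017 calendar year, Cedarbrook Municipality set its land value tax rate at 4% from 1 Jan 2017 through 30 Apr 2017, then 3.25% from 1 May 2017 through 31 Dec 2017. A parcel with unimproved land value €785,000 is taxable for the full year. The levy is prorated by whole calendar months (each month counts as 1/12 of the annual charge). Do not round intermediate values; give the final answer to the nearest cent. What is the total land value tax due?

€27,475.00

1 Jan – 30 Apr 2017: 4 months at 4% → €785,000 × 4% × 4/12 = €10,466.6667
1 May – 31 Dec 2017: 8 months at 3.25% → €785,000 × 3.25% × 8/12 = €17,008.3333
Total = €27,475.0000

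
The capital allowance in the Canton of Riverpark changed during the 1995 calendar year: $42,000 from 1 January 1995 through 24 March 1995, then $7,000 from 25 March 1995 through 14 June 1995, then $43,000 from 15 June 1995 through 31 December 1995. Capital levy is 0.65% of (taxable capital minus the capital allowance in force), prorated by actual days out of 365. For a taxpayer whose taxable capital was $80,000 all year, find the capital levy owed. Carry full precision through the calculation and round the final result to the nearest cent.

$294.55

1 January – 24 March 1995: 83 days, exemption $42,000 → ($80,000 − $42,000) × 0.65% × 83/365 = $56.1671
25 March – 14 June 1995: 82 days, exemption $7,000 → ($80,000 − $7,000) × 0.65% × 82/365 = $106.6000
15 June – 31 December 1995: 200 days, exemption $43,000 → ($80,000 − $43,000) × 0.65% × 200/365 = $131.7808
Total = $294.5479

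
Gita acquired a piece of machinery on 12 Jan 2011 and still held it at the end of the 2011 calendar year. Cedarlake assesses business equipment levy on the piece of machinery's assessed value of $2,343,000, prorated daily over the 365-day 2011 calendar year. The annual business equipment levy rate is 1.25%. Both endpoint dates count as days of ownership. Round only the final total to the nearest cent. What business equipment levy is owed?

Days held (12 Jan – 31 Dec 2011): 354 out of 365
Tax = $2,343,000 × 1.25% × 354/365 = $28,404.8630

$28,404.86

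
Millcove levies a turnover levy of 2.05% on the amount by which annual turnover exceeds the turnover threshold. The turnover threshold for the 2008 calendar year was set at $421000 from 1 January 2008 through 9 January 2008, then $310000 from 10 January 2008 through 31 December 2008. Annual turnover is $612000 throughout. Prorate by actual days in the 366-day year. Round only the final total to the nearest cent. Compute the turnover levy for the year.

$6135.05

1 January – 9 January 2008: 9 days, exemption $421000 → ($612000 − $421000) × 2.05% × 9/366 = $96.2828
10 January – 31 December 2008: 357 days, exemption $310000 → ($612000 − $310000) × 2.05% × 357/366 = $6038.7623
Total = $6135.0451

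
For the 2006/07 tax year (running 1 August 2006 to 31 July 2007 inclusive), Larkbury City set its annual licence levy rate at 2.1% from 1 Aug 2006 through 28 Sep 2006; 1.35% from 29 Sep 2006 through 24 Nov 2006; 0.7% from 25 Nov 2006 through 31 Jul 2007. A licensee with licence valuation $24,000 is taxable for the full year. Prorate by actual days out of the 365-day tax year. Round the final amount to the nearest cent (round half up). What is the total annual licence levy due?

$246.67

1 Aug – 28 Sep 2006: 59 days at 2.1% → $24,000 × 2.1% × 59/365 = $81.4685
29 Sep – 24 Nov 2006: 57 days at 1.35% → $24,000 × 1.35% × 57/365 = $50.5973
25 Nov 2006 – 31 Jul 2007: 249 days at 0.7% → $24,000 × 0.7% × 249/365 = $114.6082
Total = $246.6740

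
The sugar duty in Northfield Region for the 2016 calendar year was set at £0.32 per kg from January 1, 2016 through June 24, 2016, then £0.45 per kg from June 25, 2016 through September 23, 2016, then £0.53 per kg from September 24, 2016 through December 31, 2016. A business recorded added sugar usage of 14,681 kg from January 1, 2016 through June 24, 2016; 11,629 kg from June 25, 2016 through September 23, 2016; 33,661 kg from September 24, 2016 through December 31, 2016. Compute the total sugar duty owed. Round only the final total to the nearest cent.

January 1 – June 24, 2016: 14,681 kg at £0.32/kg → £4,697.92
June 25 – September 23, 2016: 11,629 kg at £0.45/kg → £5,233.05
September 24 – December 31, 2016: 33,661 kg at £0.53/kg → £17,840.33

£27,771.30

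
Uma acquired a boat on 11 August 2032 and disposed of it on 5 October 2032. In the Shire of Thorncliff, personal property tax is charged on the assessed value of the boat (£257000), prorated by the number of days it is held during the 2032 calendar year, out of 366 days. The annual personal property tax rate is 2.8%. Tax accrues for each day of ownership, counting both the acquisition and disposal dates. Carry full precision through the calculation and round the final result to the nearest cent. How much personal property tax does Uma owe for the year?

Days held (11 August – 5 October 2032): 56 out of 366
Tax = £257000 × 2.8% × 56/366 = £1101.0273

£1101.03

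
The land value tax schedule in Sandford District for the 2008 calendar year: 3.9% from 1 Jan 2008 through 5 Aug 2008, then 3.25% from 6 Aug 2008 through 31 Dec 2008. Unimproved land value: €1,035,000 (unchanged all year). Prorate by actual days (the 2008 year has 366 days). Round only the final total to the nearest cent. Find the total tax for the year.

€37,644.59

1 Jan – 5 Aug 2008: 218 days at 3.9% → €1,035,000 × 3.9% × 218/366 = €24,042.5410
6 Aug – 31 Dec 2008: 148 days at 3.25% → €1,035,000 × 3.25% × 148/366 = €13,602.0492
Total = €37,644.5902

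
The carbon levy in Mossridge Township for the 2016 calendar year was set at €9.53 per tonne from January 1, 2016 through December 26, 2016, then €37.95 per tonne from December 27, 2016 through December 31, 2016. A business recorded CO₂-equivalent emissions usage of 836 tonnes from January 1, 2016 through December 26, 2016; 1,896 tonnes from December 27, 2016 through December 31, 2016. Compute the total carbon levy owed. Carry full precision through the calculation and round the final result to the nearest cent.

January 1 – December 26, 2016: 836 tonnes at €9.53/tonne → €7,967.08
December 27 – December 31, 2016: 1,896 tonnes at €37.95/tonne → €71,953.20

€79,920.28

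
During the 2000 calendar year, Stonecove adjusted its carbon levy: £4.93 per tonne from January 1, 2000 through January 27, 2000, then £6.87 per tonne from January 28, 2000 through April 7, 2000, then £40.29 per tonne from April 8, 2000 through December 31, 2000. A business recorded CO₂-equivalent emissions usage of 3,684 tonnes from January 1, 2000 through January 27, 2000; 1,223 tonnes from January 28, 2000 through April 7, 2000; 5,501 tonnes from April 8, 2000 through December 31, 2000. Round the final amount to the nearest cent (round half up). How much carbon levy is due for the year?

£248,199.42

January 1 – January 27, 2000: 3,684 tonnes at £4.93/tonne → £18,162.12
January 28 – April 7, 2000: 1,223 tonnes at £6.87/tonne → £8,402.01
April 8 – December 31, 2000: 5,501 tonnes at £40.29/tonne → £221,635.29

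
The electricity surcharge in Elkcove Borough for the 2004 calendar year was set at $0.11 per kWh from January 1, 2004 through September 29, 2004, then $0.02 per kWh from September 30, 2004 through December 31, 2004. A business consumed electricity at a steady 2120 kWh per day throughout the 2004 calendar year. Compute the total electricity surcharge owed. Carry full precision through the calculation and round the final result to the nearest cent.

January 1 – September 29, 2004: 273 days × 2120 kWh/day = 578,760 kWh at $0.11/kWh → $63,663.60
September 30 – December 31, 2004: 93 days × 2120 kWh/day = 197,160 kWh at $0.02/kWh → $3,943.20

$67,606.80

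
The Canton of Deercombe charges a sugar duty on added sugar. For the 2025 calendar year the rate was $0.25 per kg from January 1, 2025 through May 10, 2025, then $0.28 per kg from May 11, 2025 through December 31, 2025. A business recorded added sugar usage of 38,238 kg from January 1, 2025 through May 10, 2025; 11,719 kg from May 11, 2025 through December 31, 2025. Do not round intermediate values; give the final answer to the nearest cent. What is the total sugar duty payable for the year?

$12,840.82

January 1 – May 10, 2025: 38,238 kg at $0.25/kg → $9,559.50
May 11 – December 31, 2025: 11,719 kg at $0.28/kg → $3,281.32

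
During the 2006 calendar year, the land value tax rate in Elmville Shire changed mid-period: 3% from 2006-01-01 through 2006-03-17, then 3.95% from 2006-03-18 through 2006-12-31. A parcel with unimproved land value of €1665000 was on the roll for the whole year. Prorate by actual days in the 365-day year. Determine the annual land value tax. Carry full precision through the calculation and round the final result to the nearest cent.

€62473.99

2006-01-01 to 2006-03-17: 76 days at 3% → €1665000 × 3% × 76/365 = €10400.5479
2006-03-18 to 2006-12-31: 289 days at 3.95% → €1665000 × 3.95% × 289/365 = €52073.4452
Total = €62473.9932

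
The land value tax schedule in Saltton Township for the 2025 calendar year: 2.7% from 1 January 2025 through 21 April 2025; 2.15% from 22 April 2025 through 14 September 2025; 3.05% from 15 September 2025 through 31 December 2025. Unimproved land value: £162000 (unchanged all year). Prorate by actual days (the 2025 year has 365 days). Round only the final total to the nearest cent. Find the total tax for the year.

£4185.37

1 January – 21 April 2025: 111 days at 2.7% → £162000 × 2.7% × 111/365 = £1330.1753
22 April – 14 September 2025: 146 days at 2.15% → £162000 × 2.15% × 146/365 = £1393.2000
15 September – 31 December 2025: 108 days at 3.05% → £162000 × 3.05% × 108/365 = £1461.9945
Total = £4185.3699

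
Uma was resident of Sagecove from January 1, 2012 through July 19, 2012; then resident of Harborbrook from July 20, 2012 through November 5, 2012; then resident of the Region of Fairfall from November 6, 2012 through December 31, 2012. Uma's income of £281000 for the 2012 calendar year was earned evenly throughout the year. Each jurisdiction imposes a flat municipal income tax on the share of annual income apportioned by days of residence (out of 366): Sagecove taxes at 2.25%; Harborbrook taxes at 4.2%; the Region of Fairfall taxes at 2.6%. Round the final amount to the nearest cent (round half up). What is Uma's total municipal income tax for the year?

£8104.85

Sagecove, January 1 – July 19, 2012: 201 days → £281000 × 2.25% × 201/366 = £3472.1926
Harborbrook, July 20 – November 5, 2012: 109 days → £281000 × 4.2% × 109/366 = £3514.8033
The Region of Fairfall, November 6 – December 31, 2012: 56 days → £281000 × 2.6% × 56/366 = £1117.8579
Total = £8104.8538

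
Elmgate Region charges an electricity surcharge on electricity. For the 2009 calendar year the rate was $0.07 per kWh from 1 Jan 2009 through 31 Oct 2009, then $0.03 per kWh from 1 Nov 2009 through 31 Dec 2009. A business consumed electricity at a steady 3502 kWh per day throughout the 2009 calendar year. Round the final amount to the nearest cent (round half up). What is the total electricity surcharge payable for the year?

$80931.22

1 Jan – 31 Oct 2009: 304 days × 3502 kWh/day = 1,064,608 kWh at $0.07/kWh → $74522.56
1 Nov – 31 Dec 2009: 61 days × 3502 kWh/day = 213,622 kWh at $0.03/kWh → $6408.66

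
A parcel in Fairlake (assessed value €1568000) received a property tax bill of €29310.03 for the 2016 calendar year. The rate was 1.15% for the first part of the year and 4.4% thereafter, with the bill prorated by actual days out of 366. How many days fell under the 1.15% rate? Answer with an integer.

Let d = days at the first rate; then 366 − d days at the second rate.
€1568000 × [1.15%·d + 4.4%·(366−d)] / 366 = €29310.03
Solving gives d = 285, so the new rate took effect on October 12, 2016.

285 days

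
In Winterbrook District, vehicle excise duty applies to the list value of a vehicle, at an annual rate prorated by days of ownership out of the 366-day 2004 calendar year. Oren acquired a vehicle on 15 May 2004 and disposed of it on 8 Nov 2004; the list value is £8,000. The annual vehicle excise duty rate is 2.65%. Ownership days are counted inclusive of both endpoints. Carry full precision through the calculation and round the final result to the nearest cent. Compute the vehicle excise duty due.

Days held (15 May – 8 Nov 2004): 178 out of 366
Tax = £8,000 × 2.65% × 178/366 = £103.1038

£103.10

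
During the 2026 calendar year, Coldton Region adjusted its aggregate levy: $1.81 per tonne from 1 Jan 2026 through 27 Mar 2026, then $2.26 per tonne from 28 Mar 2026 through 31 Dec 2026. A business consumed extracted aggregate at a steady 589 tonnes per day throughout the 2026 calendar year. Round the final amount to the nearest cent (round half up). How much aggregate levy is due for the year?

1 Jan – 27 Mar 2026: 86 days × 589 tonnes/day = 50,654 tonnes at $1.81/tonne → $91,683.74
28 Mar – 31 Dec 2026: 279 days × 589 tonnes/day = 164,331 tonnes at $2.26/tonne → $371,388.06

$463,071.80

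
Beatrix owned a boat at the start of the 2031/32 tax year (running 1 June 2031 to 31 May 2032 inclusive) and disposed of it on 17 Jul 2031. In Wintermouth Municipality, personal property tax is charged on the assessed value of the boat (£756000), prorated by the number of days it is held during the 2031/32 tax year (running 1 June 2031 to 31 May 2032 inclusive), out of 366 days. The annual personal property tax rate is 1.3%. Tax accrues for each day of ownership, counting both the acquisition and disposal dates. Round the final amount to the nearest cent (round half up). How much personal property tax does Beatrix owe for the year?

£1262.07

Days held (1 Jun – 17 Jul 2031): 47 out of 366
Tax = £756000 × 1.3% × 47/366 = £1262.0656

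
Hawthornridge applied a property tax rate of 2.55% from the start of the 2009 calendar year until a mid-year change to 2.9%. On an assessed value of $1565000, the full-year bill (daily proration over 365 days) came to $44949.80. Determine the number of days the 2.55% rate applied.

29 days

Let d = days at the first rate; then 365 − d days at the second rate.
$1565000 × [2.55%·d + 2.9%·(365−d)] / 365 = $44949.80
Solving gives d = 29, so the new rate took effect on 30 January 2009.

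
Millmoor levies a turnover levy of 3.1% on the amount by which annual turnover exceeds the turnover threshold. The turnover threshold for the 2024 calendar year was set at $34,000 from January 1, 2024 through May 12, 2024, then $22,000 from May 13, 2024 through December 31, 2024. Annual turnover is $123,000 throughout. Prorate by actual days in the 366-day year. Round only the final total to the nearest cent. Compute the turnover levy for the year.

$2,995.82

January 1 – May 12, 2024: 133 days, exemption $34,000 → ($123,000 − $34,000) × 3.1% × 133/366 = $1,002.5874
May 13 – December 31, 2024: 233 days, exemption $22,000 → ($123,000 − $22,000) × 3.1% × 233/366 = $1,993.2322
Total = $2,995.8197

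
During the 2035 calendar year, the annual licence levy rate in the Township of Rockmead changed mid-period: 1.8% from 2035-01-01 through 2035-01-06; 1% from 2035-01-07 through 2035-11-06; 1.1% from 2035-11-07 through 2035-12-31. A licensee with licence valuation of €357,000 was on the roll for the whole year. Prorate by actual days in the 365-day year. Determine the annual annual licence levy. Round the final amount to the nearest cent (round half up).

2035-01-01 to 2035-01-06: 6 days at 1.8% → €357,000 × 1.8% × 6/365 = €105.6329
2035-01-07 to 2035-11-06: 304 days at 1% → €357,000 × 1% × 304/365 = €2,973.3699
2035-11-07 to 2035-12-31: 55 days at 1.1% → €357,000 × 1.1% × 55/365 = €591.7397
Total = €3,670.7425

€3,670.74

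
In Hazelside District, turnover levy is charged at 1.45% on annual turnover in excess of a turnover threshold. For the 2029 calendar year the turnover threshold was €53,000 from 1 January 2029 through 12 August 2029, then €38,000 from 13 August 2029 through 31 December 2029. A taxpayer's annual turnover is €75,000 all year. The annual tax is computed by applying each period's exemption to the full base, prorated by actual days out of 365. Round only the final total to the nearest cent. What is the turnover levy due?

1 January – 12 August 2029: 224 days, exemption €53,000 → (€75,000 − €53,000) × 1.45% × 224/365 = €195.7699
13 August – 31 December 2029: 141 days, exemption €38,000 → (€75,000 − €38,000) × 1.45% × 141/365 = €207.2507
Total = €403.0205

€403.02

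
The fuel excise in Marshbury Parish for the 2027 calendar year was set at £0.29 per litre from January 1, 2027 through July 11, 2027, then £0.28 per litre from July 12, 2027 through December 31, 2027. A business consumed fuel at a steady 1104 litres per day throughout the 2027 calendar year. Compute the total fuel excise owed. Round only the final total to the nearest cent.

£114,948.48

January 1 – July 11, 2027: 192 days × 1104 litres/day = 211,968 litres at £0.29/litre → £61,470.72
July 12 – December 31, 2027: 173 days × 1104 litres/day = 190,992 litres at £0.28/litre → £53,477.76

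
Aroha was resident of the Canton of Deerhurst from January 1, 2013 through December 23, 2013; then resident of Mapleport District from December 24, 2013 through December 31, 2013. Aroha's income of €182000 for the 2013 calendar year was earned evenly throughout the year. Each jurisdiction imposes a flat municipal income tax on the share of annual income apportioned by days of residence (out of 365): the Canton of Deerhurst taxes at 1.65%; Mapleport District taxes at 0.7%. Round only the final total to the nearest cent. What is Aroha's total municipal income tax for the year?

The Canton of Deerhurst, January 1 – December 23, 2013: 357 days → €182000 × 1.65% × 357/365 = €2937.1808
Mapleport District, December 24 – December 31, 2013: 8 days → €182000 × 0.7% × 8/365 = €27.9233
Total = €2965.1041

€2965.10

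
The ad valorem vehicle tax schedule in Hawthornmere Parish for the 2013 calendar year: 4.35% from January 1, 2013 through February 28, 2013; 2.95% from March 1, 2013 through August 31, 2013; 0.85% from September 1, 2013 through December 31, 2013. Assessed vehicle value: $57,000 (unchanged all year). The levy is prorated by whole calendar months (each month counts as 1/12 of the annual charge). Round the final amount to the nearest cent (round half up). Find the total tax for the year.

January 1 – February 28, 2013: 2 months at 4.35% → $57,000 × 4.35% × 2/12 = $413.2500
March 1 – August 31, 2013: 6 months at 2.95% → $57,000 × 2.95% × 6/12 = $840.7500
September 1 – December 31, 2013: 4 months at 0.85% → $57,000 × 0.85% × 4/12 = $161.5000
Total = $1,415.5000

$1,415.50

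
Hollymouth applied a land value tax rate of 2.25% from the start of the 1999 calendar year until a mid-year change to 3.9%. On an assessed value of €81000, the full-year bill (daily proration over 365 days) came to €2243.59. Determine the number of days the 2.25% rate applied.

Let d = days at the first rate; then 365 − d days at the second rate.
€81000 × [2.25%·d + 3.9%·(365−d)] / 365 = €2243.59
Solving gives d = 250, so the new rate took effect on September 8, 1999.

250 days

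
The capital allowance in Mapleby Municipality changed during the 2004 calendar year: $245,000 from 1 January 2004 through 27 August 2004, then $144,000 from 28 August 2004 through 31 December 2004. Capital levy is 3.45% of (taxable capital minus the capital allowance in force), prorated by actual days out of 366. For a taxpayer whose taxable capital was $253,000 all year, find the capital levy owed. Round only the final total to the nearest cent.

1 January – 27 August 2004: 240 days, exemption $245,000 → ($253,000 − $245,000) × 3.45% × 240/366 = $180.9836
28 August – 31 December 2004: 126 days, exemption $144,000 → ($253,000 − $144,000) × 3.45% × 126/366 = $1,294.5984
Total = $1,475.5820

$1,475.58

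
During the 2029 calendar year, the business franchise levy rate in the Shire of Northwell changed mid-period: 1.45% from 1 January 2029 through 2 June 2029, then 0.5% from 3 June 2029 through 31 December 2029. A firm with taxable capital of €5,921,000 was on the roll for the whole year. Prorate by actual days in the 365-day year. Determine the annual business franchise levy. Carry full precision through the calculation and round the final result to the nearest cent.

1 January – 2 June 2029: 153 days at 1.45% → €5,921,000 × 1.45% × 153/365 = €35,988.3247
3 June – 31 December 2029: 212 days at 0.5% → €5,921,000 × 0.5% × 212/365 = €17,195.2329
Total = €53,183.5575

€53,183.56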